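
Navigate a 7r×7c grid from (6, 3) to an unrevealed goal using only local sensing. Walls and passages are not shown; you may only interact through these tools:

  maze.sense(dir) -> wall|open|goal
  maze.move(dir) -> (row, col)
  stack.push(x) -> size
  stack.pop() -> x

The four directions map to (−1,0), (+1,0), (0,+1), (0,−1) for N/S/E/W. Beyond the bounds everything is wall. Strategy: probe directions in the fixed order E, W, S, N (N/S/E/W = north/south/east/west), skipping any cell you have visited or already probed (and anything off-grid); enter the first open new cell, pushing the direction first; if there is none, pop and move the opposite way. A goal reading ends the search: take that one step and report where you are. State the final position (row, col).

I invoke maze.sense using dir=east, — result: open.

I call stack.push using x=east, which returns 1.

I invoke maze.move using dir=east, → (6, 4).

Then maze.sense using dir=east, : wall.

I run maze.sense using dir=north, and see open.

I invoke stack.push using x=north, yielding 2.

Invoking maze.move using dir=north, which returns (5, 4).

I run maze.sense using dir=east, : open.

I run stack.push using x=east, : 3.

Now I run maze.move using dir=east, which returns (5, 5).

I invoke maze.sense using dir=east, which returns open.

Next I call stack.push using x=east, giving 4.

I try maze.move using dir=east, which returns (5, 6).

Now I run maze.sense using dir=south, : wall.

I use maze.sense using dir=north, which returns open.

I run stack.push using x=north, and get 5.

Then maze.move using dir=north, which returns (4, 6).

I invoke maze.sense using dir=west, and get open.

I call stack.push using x=west, : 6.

Invoking maze.move using dir=west, yielding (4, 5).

I use maze.sense using dir=west, — result: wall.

Invoking maze.sense using dir=north, — result: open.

I run stack.push using x=north, → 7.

I try maze.move using dir=north, — result: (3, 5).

Invoking maze.sense using dir=east, and see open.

I run stack.push using x=east, : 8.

I try maze.move using dir=east, → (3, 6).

I use maze.sense using dir=north, and see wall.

Now I run stack.pop(), → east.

I call maze.move using dir=west, yielding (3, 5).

I try maze.sense using dir=west, giving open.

Calling stack.push using x=west, and observe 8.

I call maze.move using dir=west, and get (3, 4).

I call maze.sense using dir=west, and observe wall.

Next I call maze.sense using dir=north, and get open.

I call stack.push using x=north, and observe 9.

I invoke maze.move using dir=north, yielding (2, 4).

I try maze.sense using dir=east, yielding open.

Calling stack.push using x=east, : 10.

I try maze.move using dir=east, giving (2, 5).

I use maze.sense using dir=north, yielding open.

Calling stack.push using x=north, and observe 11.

Calling maze.move using dir=north, yielding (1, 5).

Using maze.sense using dir=east, yielding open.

Next I call stack.push using x=east, yielding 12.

I try maze.move using dir=east, and see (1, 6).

Next I call maze.sense using dir=north, giving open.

Now I run stack.push using x=north, : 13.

Invoking maze.move using dir=north, : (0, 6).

Then maze.sense using dir=west, which returns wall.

I use stack.pop(), and get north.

Then maze.move using dir=south, — result: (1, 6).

Invoking stack.pop, : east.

Using maze.move using dir=west, : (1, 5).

Using maze.sense using dir=west, and get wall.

Calling stack.pop(), → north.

I try maze.move using dir=south, and observe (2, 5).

Now I run stack.pop(), yielding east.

Using maze.move using dir=west, and see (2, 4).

Calling maze.sense using dir=west, and see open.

Using stack.push using x=west, and get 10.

I invoke maze.move using dir=west, yielding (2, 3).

Now I run maze.sense using dir=west, and observe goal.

Next I call maze.move using dir=west, which returns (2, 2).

Answer: (2, 2)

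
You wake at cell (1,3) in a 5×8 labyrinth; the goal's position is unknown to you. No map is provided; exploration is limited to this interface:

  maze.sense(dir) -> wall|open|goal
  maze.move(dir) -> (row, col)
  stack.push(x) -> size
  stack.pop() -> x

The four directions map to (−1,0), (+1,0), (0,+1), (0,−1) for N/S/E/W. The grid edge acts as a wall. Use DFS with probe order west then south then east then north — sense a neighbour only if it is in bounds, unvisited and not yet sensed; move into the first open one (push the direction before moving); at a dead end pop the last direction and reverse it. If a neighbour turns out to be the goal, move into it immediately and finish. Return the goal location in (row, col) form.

Step: maze.sense[dir: west]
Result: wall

Step: maze.sense[dir: south]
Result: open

Step: stack.push[x: south]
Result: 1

Step: maze.move[dir: south]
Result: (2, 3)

Step: maze.sense[dir: west]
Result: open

Step: stack.push[x: west]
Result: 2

Step: maze.move[dir: west]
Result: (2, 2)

Step: maze.sense[dir: west]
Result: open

Step: stack.push[x: west]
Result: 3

Step: maze.move[dir: west]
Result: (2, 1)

Step: maze.sense[dir: west]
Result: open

Step: stack.push[x: west]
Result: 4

Step: maze.move[dir: west]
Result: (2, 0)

Step: maze.sense[dir: south]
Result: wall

Step: maze.sense[dir: north]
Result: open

Step: stack.push[x: north]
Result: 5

Step: maze.move[dir: north]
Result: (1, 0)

Step: maze.sense[dir: east]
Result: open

Step: stack.push[x: east]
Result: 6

Step: maze.move[dir: east]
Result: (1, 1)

Step: maze.sense[dir: north]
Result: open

Step: stack.push[x: north]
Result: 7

Step: maze.move[dir: north]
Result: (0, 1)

Step: maze.sense[dir: west]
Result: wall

Step: maze.sense[dir: east]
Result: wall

Step: stack.pop[]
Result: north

Step: maze.move[dir: south]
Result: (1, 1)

Step: stack.pop[]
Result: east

Step: maze.move[dir: west]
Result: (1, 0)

Step: stack.pop[]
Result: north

Step: maze.move[dir: south]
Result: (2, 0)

Step: stack.pop[]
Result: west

Step: maze.move[dir: east]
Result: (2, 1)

Step: maze.sense[dir: south]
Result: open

Step: stack.push[x: south]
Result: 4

Step: maze.move[dir: south]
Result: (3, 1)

Step: maze.sense[dir: south]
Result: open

Step: stack.push[x: south]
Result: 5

Step: maze.move[dir: south]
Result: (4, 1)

Step: maze.sense[dir: west]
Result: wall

Step: maze.sense[dir: east]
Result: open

Step: stack.push[x: east]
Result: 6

Step: maze.move[dir: east]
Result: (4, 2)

Step: maze.sense[dir: east]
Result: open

Step: stack.push[x: east]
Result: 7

Step: maze.move[dir: east]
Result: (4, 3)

Step: maze.sense[dir: east]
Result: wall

Step: maze.sense[dir: north]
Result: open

Step: stack.push[x: north]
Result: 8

Step: maze.move[dir: north]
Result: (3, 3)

Step: maze.sense[dir: west]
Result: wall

Step: maze.sense[dir: east]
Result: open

Step: stack.push[x: east]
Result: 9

Step: maze.move[dir: east]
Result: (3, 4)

Step: maze.sense[dir: east]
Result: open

Step: stack.push[x: east]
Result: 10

Step: maze.move[dir: east]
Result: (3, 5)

Step: maze.sense[dir: south]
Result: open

Step: stack.push[x: south]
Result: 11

Step: maze.move[dir: south]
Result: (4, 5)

Step: maze.sense[dir: east]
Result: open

Step: stack.push[x: east]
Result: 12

Step: maze.move[dir: east]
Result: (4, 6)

Step: maze.sense[dir: east]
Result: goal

Step: maze.move[dir: east]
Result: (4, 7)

Answer: (4, 7)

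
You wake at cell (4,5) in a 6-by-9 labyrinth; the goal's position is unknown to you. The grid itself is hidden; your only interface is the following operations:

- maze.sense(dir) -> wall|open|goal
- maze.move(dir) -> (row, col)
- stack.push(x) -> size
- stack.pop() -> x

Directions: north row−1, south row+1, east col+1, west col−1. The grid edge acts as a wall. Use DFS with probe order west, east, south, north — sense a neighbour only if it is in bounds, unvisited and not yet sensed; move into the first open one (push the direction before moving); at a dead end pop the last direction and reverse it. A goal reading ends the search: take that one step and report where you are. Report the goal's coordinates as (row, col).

! maze.sense(west) -> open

! stack.push(west) -> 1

! maze.move(west) -> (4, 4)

! maze.sense(west) -> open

! stack.push(west) -> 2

! maze.move(west) -> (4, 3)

! maze.sense(west) -> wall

! maze.sense(south) -> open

! stack.push(south) -> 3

! maze.move(south) -> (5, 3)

! maze.sense(west) -> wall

! maze.sense(east) -> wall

! stack.pop() -> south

! maze.move(north) -> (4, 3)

! maze.sense(north) -> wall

! stack.pop() -> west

! maze.move(east) -> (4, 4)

! maze.sense(north) -> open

! stack.push(north) -> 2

! maze.move(north) -> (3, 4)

! maze.sense(east) -> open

! stack.push(east) -> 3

! maze.move(east) -> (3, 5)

! maze.sense(east) -> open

! stack.push(east) -> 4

! maze.move(east) -> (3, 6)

! maze.sense(east) -> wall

! maze.sense(south) -> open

! stack.push(south) -> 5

! maze.move(south) -> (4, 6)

! maze.sense(east) -> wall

! maze.sense(south) -> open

! stack.push(south) -> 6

! maze.move(south) -> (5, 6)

! maze.sense(west) -> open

! stack.push(west) -> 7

! maze.move(west) -> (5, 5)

! stack.pop() -> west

! maze.move(east) -> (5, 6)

! maze.sense(east) -> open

! stack.push(east) -> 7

! maze.move(east) -> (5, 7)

! maze.sense(east) -> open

! stack.push(east) -> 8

! maze.move(east) -> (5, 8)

! maze.sense(north) -> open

! stack.push(north) -> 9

! maze.move(north) -> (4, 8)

! maze.sense(north) -> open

! stack.push(north) -> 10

! maze.move(north) -> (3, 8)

! maze.sense(north) -> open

! stack.push(north) -> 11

! maze.move(north) -> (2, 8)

! maze.sense(west) -> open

! stack.push(west) -> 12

! maze.move(west) -> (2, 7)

! maze.sense(west) -> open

! stack.push(west) -> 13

! maze.move(west) -> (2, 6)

! maze.sense(west) -> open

! stack.push(west) -> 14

! maze.move(west) -> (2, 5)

! maze.sense(west) -> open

! stack.push(west) -> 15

! maze.move(west) -> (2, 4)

! maze.sense(west) -> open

! stack.push(west) -> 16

! maze.move(west) -> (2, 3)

! maze.sense(west) -> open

! stack.push(west) -> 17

! maze.move(west) -> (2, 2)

! maze.sense(west) -> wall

! maze.sense(south) -> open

! stack.push(south) -> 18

! maze.move(south) -> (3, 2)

! maze.sense(west) -> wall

! stack.pop() -> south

! maze.move(north) -> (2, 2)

! maze.sense(north) -> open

! stack.push(north) -> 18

! maze.move(north) -> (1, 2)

! maze.sense(west) -> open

! stack.push(west) -> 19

! maze.move(west) -> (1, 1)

! maze.sense(west) -> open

! stack.push(west) -> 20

! maze.move(west) -> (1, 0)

! maze.sense(south) -> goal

! maze.move(south) -> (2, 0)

Answer: (2, 0)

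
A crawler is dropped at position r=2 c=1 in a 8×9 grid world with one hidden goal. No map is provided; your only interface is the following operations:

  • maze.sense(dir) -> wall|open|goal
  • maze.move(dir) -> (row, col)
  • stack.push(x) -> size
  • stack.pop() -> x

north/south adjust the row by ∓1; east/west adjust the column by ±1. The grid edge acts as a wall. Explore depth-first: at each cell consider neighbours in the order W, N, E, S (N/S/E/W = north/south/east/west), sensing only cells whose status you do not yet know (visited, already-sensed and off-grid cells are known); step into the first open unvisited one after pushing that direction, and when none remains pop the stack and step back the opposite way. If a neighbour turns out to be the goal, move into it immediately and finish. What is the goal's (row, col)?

→ maze.sense(dir=west)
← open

→ stack.push(x=west)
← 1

→ maze.move(dir=west)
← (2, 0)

→ maze.sense(dir=north)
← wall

→ maze.sense(dir=south)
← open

→ stack.push(x=south)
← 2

→ maze.move(dir=south)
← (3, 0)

→ maze.sense(dir=east)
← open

→ stack.push(x=east)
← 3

→ maze.move(dir=east)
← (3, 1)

→ maze.sense(dir=east)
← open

→ stack.push(x=east)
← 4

→ maze.move(dir=east)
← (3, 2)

→ maze.sense(dir=north)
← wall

→ maze.sense(dir=east)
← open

→ stack.push(x=east)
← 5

→ maze.move(dir=east)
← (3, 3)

→ maze.sense(dir=north)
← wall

→ maze.sense(dir=east)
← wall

→ maze.sense(dir=south)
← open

→ stack.push(x=south)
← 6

→ maze.move(dir=south)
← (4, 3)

→ maze.sense(dir=west)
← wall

→ maze.sense(dir=east)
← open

→ stack.push(x=east)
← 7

→ maze.move(dir=east)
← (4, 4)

→ maze.sense(dir=east)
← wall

→ maze.sense(dir=south)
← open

→ stack.push(x=south)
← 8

→ maze.move(dir=south)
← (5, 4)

→ maze.sense(dir=west)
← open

→ stack.push(x=west)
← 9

→ maze.move(dir=west)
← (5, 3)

→ maze.sense(dir=west)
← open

→ stack.push(x=west)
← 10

→ maze.move(dir=west)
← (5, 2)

→ maze.sense(dir=west)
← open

→ stack.push(x=west)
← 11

→ maze.move(dir=west)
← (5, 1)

→ maze.sense(dir=west)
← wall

→ maze.sense(dir=north)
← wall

→ maze.sense(dir=south)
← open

→ stack.push(x=south)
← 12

→ maze.move(dir=south)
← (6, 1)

→ maze.sense(dir=west)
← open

→ stack.push(x=west)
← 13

→ maze.move(dir=west)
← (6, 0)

→ maze.sense(dir=south)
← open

→ stack.push(x=south)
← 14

→ maze.move(dir=south)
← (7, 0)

→ maze.sense(dir=east)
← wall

→ stack.pop()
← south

→ maze.move(dir=north)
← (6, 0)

→ stack.pop()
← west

→ maze.move(dir=east)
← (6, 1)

→ maze.sense(dir=east)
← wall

→ stack.pop()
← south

→ maze.move(dir=north)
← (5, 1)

→ stack.pop()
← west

→ maze.move(dir=east)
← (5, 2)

→ stack.pop()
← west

→ maze.move(dir=east)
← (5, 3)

→ maze.sense(dir=south)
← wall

→ stack.pop()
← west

→ maze.move(dir=east)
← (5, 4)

→ maze.sense(dir=east)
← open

→ stack.push(x=east)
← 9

→ maze.move(dir=east)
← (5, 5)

→ maze.sense(dir=east)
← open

→ stack.push(x=east)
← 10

→ maze.move(dir=east)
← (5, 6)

→ maze.sense(dir=north)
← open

→ stack.push(x=north)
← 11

→ maze.move(dir=north)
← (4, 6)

→ maze.sense(dir=north)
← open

→ stack.push(x=north)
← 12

→ maze.move(dir=north)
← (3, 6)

→ maze.sense(dir=west)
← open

→ stack.push(x=west)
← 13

→ maze.move(dir=west)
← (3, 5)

→ maze.sense(dir=north)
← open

→ stack.push(x=north)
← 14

→ maze.move(dir=north)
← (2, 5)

→ maze.sense(dir=west)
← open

→ stack.push(x=west)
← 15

→ maze.move(dir=west)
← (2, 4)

→ maze.sense(dir=north)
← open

→ stack.push(x=north)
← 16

→ maze.move(dir=north)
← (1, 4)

→ maze.sense(dir=west)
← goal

→ maze.move(dir=west)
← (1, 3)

Answer: (1, 3)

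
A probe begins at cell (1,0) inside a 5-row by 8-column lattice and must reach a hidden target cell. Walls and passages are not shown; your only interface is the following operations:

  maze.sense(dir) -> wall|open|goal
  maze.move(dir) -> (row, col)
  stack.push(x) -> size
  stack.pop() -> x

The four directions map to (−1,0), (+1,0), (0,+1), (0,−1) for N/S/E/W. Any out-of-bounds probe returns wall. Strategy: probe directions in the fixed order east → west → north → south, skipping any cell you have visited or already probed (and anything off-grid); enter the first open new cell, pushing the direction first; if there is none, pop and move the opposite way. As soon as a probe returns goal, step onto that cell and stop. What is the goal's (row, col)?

CALL sense[dir→east]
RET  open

CALL push[x→east]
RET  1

CALL move[dir→east]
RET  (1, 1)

CALL sense[dir→east]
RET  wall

CALL sense[dir→north]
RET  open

CALL push[x→north]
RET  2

CALL move[dir→north]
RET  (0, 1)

CALL sense[dir→east]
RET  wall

CALL sense[dir→west]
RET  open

CALL push[x→west]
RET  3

CALL move[dir→west]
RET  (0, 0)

CALL pop[]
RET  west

CALL move[dir→east]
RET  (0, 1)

CALL pop[]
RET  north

CALL move[dir→south]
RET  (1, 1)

CALL sense[dir→south]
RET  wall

CALL pop[]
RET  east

CALL move[dir→west]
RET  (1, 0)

CALL sense[dir→south]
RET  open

CALL push[x→south]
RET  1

CALL move[dir→south]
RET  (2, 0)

CALL sense[dir→south]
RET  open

CALL push[x→south]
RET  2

CALL move[dir→south]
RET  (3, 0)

CALL sense[dir→east]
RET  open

CALL push[x→east]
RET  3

CALL move[dir→east]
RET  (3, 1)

CALL sense[dir→east]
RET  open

CALL push[x→east]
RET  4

CALL move[dir→east]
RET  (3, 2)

CALL sense[dir→east]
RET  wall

CALL sense[dir→north]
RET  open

CALL push[x→north]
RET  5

CALL move[dir→north]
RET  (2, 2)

CALL sense[dir→east]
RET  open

CALL push[x→east]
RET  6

CALL move[dir→east]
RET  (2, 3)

CALL sense[dir→east]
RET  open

CALL push[x→east]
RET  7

CALL move[dir→east]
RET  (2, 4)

CALL sense[dir→east]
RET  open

CALL push[x→east]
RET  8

CALL move[dir→east]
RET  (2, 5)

CALL sense[dir→east]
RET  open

CALL push[x→east]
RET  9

CALL move[dir→east]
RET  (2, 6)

CALL sense[dir→east]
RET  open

CALL push[x→east]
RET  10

CALL move[dir→east]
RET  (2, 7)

CALL sense[dir→north]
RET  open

CALL push[x→north]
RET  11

CALL move[dir→north]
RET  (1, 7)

CALL sense[dir→west]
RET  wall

CALL sense[dir→north]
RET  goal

CALL move[dir→north]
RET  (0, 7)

Answer: (0, 7)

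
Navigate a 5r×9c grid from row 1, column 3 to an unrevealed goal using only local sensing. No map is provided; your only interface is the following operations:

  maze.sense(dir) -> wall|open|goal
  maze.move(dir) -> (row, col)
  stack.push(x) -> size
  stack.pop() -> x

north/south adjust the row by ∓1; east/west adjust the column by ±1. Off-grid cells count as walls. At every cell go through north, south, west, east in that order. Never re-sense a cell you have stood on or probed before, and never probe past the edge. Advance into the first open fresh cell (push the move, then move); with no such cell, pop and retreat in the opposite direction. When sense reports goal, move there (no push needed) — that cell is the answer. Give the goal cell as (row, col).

! maze.sense(dir→north) : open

! stack.push(x→north) : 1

! maze.move(dir→north) : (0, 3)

! maze.sense(dir→west) : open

! stack.push(x→west) : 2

! maze.move(dir→west) : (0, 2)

! maze.sense(dir→south) : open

! stack.push(x→south) : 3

! maze.move(dir→south) : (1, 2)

! maze.sense(dir→south) : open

! stack.push(x→south) : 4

! maze.move(dir→south) : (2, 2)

! maze.sense(dir→south) : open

! stack.push(x→south) : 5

! maze.move(dir→south) : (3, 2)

! maze.sense(dir→south) : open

! stack.push(x→south) : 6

! maze.move(dir→south) : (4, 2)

! maze.sense(dir→west) : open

! stack.push(x→west) : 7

! maze.move(dir→west) : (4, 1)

! maze.sense(dir→north) : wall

! maze.sense(dir→west) : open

! stack.push(x→west) : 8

! maze.move(dir→west) : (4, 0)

! maze.sense(dir→north) : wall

! stack.pop() : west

! maze.move(dir→east) : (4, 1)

! stack.pop() : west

! maze.move(dir→east) : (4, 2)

! maze.sense(dir→east) : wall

! stack.pop() : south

! maze.move(dir→north) : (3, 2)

! maze.sense(dir→east) : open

! stack.push(x→east) : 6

! maze.move(dir→east) : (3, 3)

! maze.sense(dir→north) : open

! stack.push(x→north) : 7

! maze.move(dir→north) : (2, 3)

! maze.sense(dir→east) : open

! stack.push(x→east) : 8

! maze.move(dir→east) : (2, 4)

! maze.sense(dir→north) : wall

! maze.sense(dir→south) : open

! stack.push(x→south) : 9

! maze.move(dir→south) : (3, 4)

! maze.sense(dir→south) : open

! stack.push(x→south) : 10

! maze.move(dir→south) : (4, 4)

! maze.sense(dir→east) : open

! stack.push(x→east) : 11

! maze.move(dir→east) : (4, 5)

! maze.sense(dir→north) : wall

! maze.sense(dir→east) : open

! stack.push(x→east) : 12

! maze.move(dir→east) : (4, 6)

! maze.sense(dir→north) : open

! stack.push(x→north) : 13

! maze.move(dir→north) : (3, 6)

! maze.sense(dir→north) : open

! stack.push(x→north) : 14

! maze.move(dir→north) : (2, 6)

! maze.sense(dir→north) : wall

! maze.sense(dir→west) : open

! stack.push(x→west) : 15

! maze.move(dir→west) : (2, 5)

! maze.sense(dir→north) : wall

! stack.pop() : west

! maze.move(dir→east) : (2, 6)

! maze.sense(dir→east) : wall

! stack.pop() : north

! maze.move(dir→south) : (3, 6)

! maze.sense(dir→east) : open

! stack.push(x→east) : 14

! maze.move(dir→east) : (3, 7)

! maze.sense(dir→south) : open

! stack.push(x→south) : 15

! maze.move(dir→south) : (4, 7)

! maze.sense(dir→east) : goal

! maze.move(dir→east) : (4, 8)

Answer: (4, 8)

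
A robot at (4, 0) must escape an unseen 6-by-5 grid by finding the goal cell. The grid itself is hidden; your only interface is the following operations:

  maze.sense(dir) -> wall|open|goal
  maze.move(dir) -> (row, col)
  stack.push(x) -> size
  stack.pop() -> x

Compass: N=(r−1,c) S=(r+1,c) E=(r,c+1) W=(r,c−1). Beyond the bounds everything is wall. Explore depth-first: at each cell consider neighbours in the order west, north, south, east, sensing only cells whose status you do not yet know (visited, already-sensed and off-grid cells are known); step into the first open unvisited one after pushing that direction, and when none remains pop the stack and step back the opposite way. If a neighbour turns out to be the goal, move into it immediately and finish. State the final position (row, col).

# 1. maze.sense(north) => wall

# 2. maze.sense(south) => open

# 3. stack.push(south) => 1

# 4. maze.move(south) => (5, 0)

# 5. maze.sense(east) => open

# 6. stack.push(east) => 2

# 7. maze.move(east) => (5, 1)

# 8. maze.sense(north) => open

# 9. stack.push(north) => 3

# 10. maze.move(north) => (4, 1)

# 11. maze.sense(north) => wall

# 12. maze.sense(east) => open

# 13. stack.push(east) => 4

# 14. maze.move(east) => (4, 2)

# 15. maze.sense(north) => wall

# 16. maze.sense(south) => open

# 17. stack.push(south) => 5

# 18. maze.move(south) => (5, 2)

# 19. maze.sense(east) => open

# 20. stack.push(east) => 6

# 21. maze.move(east) => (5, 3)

# 22. maze.sense(north) => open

# 23. stack.push(north) => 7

# 24. maze.move(north) => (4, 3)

# 25. maze.sense(north) => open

# 26. stack.push(north) => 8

# 27. maze.move(north) => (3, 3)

# 28. maze.sense(north) => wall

# 29. maze.sense(east) => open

# 30. stack.push(east) => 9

# 31. maze.move(east) => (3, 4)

# 32. maze.sense(north) => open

# 33. stack.push(north) => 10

# 34. maze.move(north) => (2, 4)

# 35. maze.sense(north) => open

# 36. stack.push(north) => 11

# 37. maze.move(north) => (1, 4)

# 38. maze.sense(west) => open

# 39. stack.push(west) => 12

# 40. maze.move(west) => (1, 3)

# 41. maze.sense(west) => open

# 42. stack.push(west) => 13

# 43. maze.move(west) => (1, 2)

# 44. maze.sense(west) => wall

# 45. maze.sense(north) => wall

# 46. maze.sense(south) => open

# 47. stack.push(south) => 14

# 48. maze.move(south) => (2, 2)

# 49. maze.sense(west) => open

# 50. stack.push(west) => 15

# 51. maze.move(west) => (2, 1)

# 52. maze.sense(west) => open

# 53. stack.push(west) => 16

# 54. maze.move(west) => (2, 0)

# 55. maze.sense(north) => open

# 56. stack.push(north) => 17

# 57. maze.move(north) => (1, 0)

# 58. maze.sense(north) => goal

# 59. maze.move(north) => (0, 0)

Answer: (0, 0)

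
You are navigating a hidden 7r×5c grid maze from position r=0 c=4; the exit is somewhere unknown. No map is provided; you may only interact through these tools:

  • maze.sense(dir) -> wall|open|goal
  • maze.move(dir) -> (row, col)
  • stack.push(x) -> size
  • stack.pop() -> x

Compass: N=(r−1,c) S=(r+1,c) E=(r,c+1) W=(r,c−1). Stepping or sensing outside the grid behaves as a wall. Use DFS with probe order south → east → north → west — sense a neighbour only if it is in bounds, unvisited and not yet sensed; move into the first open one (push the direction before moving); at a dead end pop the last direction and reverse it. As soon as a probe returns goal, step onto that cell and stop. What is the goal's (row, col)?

Do: maze.sense[dir: south]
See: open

Do: stack.push[x: south]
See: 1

Do: maze.move[dir: south]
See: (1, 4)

Do: maze.sense[dir: south]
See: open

Do: stack.push[x: south]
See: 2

Do: maze.move[dir: south]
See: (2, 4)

Do: maze.sense[dir: south]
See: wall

Do: maze.sense[dir: west]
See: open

Do: stack.push[x: west]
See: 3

Do: maze.move[dir: west]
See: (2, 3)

Do: maze.sense[dir: south]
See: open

Do: stack.push[x: south]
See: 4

Do: maze.move[dir: south]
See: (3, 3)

Do: maze.sense[dir: south]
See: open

Do: stack.push[x: south]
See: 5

Do: maze.move[dir: south]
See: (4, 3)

Do: maze.sense[dir: south]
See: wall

Do: maze.sense[dir: east]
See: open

Do: stack.push[x: east]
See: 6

Do: maze.move[dir: east]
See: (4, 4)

Do: maze.sense[dir: south]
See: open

Do: stack.push[x: south]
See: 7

Do: maze.move[dir: south]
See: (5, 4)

Do: maze.sense[dir: south]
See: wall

Do: stack.pop[]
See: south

Do: maze.move[dir: north]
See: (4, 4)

Do: stack.pop[]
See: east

Do: maze.move[dir: west]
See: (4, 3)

Do: maze.sense[dir: west]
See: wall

Do: stack.pop[]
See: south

Do: maze.move[dir: north]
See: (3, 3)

Do: maze.sense[dir: west]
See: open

Do: stack.push[x: west]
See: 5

Do: maze.move[dir: west]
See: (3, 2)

Do: maze.sense[dir: north]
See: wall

Do: maze.sense[dir: west]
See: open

Do: stack.push[x: west]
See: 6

Do: maze.move[dir: west]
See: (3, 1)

Do: maze.sense[dir: south]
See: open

Do: stack.push[x: south]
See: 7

Do: maze.move[dir: south]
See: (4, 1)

Do: maze.sense[dir: south]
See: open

Do: stack.push[x: south]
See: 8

Do: maze.move[dir: south]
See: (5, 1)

Do: maze.sense[dir: south]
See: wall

Do: maze.sense[dir: east]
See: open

Do: stack.push[x: east]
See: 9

Do: maze.move[dir: east]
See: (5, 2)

Do: maze.sense[dir: south]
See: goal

Do: maze.move[dir: south]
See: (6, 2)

Answer: (6, 2)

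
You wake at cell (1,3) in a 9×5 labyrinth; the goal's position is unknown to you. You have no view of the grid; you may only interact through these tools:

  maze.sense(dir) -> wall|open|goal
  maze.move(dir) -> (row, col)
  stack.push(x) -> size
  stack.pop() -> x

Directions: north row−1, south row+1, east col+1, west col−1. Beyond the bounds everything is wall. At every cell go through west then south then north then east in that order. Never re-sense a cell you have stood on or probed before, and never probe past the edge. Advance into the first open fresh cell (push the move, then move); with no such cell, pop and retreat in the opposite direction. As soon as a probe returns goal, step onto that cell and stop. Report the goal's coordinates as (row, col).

-- maze.sense(dir='west') : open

-- stack.push(x='west') : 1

-- maze.move(dir='west') : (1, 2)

-- maze.sense(dir='west') : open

-- stack.push(x='west') : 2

-- maze.move(dir='west') : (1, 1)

-- maze.sense(dir='west') : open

-- stack.push(x='west') : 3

-- maze.move(dir='west') : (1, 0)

-- maze.sense(dir='south') : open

-- stack.push(x='south') : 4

-- maze.move(dir='south') : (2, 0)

-- maze.sense(dir='south') : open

-- stack.push(x='south') : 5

-- maze.move(dir='south') : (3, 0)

-- maze.sense(dir='south') : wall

-- maze.sense(dir='east') : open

-- stack.push(x='east') : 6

-- maze.move(dir='east') : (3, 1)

-- maze.sense(dir='south') : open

-- stack.push(x='south') : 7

-- maze.move(dir='south') : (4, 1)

-- maze.sense(dir='south') : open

-- stack.push(x='south') : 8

-- maze.move(dir='south') : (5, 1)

-- maze.sense(dir='west') : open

-- stack.push(x='west') : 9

-- maze.move(dir='west') : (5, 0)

-- maze.sense(dir='south') : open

-- stack.push(x='south') : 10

-- maze.move(dir='south') : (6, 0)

-- maze.sense(dir='south') : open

-- stack.push(x='south') : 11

-- maze.move(dir='south') : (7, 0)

-- maze.sense(dir='south') : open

-- stack.push(x='south') : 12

-- maze.move(dir='south') : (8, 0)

-- maze.sense(dir='east') : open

-- stack.push(x='east') : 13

-- maze.move(dir='east') : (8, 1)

-- maze.sense(dir='north') : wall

-- maze.sense(dir='east') : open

-- stack.push(x='east') : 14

-- maze.move(dir='east') : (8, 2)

-- maze.sense(dir='north') : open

-- stack.push(x='north') : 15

-- maze.move(dir='north') : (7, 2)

-- maze.sense(dir='north') : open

-- stack.push(x='north') : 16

-- maze.move(dir='north') : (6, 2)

-- maze.sense(dir='west') : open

-- stack.push(x='west') : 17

-- maze.move(dir='west') : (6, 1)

-- stack.pop() : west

-- maze.move(dir='east') : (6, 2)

-- maze.sense(dir='north') : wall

-- maze.sense(dir='east') : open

-- stack.push(x='east') : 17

-- maze.move(dir='east') : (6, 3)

-- maze.sense(dir='south') : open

-- stack.push(x='south') : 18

-- maze.move(dir='south') : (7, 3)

-- maze.sense(dir='south') : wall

-- maze.sense(dir='east') : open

-- stack.push(x='east') : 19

-- maze.move(dir='east') : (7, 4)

-- maze.sense(dir='south') : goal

-- maze.move(dir='south') : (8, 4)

Answer: (8, 4)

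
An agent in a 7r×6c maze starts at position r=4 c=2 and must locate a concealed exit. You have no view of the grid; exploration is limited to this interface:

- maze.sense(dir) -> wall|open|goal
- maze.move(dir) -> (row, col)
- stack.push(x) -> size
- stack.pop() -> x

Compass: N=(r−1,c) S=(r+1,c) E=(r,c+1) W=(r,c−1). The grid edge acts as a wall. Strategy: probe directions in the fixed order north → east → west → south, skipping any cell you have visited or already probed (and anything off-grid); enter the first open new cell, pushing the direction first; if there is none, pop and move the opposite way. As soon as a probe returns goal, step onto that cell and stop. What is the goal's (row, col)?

Do: maze.sense[north]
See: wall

Do: maze.sense[east]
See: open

Do: stack.push[east]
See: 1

Do: maze.move[east]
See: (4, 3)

Do: maze.sense[north]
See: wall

Do: maze.sense[east]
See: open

Do: stack.push[east]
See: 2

Do: maze.move[east]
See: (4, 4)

Do: maze.sense[north]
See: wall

Do: maze.sense[east]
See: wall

Do: maze.sense[south]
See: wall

Do: stack.pop[]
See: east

Do: maze.move[west]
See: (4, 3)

Do: maze.sense[south]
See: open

Do: stack.push[south]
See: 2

Do: maze.move[south]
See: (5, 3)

Do: maze.sense[west]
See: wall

Do: maze.sense[south]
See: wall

Do: stack.pop[]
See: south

Do: maze.move[north]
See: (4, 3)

Do: stack.pop[]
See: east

Do: maze.move[west]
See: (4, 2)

Do: maze.sense[west]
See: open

Do: stack.push[west]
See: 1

Do: maze.move[west]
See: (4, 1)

Do: maze.sense[north]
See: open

Do: stack.push[north]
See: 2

Do: maze.move[north]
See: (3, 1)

Do: maze.sense[north]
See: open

Do: stack.push[north]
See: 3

Do: maze.move[north]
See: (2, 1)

Do: maze.sense[north]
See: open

Do: stack.push[north]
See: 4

Do: maze.move[north]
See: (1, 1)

Do: maze.sense[north]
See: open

Do: stack.push[north]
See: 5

Do: maze.move[north]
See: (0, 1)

Do: maze.sense[east]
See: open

Do: stack.push[east]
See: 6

Do: maze.move[east]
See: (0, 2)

Do: maze.sense[east]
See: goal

Do: maze.move[east]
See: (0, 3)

Answer: (0, 3)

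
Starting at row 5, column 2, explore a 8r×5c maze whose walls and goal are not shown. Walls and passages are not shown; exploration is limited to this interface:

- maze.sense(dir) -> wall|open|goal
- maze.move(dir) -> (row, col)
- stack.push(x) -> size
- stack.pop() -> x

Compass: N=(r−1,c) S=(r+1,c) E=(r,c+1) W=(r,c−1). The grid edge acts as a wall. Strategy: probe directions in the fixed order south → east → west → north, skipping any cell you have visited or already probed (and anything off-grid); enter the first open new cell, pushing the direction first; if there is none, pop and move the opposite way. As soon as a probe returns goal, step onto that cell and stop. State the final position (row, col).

-- 1. maze.sense(south) -> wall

-- 2. maze.sense(east) -> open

-- 3. stack.push(east) -> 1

-- 4. maze.move(east) -> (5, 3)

-- 5. maze.sense(south) -> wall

-- 6. maze.sense(east) -> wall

-- 7. maze.sense(north) -> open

-- 8. stack.push(north) -> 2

-- 9. maze.move(north) -> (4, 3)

-- 10. maze.sense(east) -> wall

-- 11. maze.sense(west) -> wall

-- 12. maze.sense(north) -> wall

-- 13. stack.pop() -> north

-- 14. maze.move(south) -> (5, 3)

-- 15. stack.pop() -> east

-- 16. maze.move(west) -> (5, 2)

-- 17. maze.sense(west) -> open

-- 18. stack.push(west) -> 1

-- 19. maze.move(west) -> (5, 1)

-- 20. maze.sense(south) -> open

-- 21. stack.push(south) -> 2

-- 22. maze.move(south) -> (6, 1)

-- 23. maze.sense(south) -> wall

-- 24. maze.sense(west) -> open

-- 25. stack.push(west) -> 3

-- 26. maze.move(west) -> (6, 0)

-- 27. maze.sense(south) -> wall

-- 28. maze.sense(north) -> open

-- 29. stack.push(north) -> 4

-- 30. maze.move(north) -> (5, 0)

-- 31. maze.sense(north) -> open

-- 32. stack.push(north) -> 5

-- 33. maze.move(north) -> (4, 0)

-- 34. maze.sense(east) -> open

-- 35. stack.push(east) -> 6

-- 36. maze.move(east) -> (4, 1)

-- 37. maze.sense(north) -> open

-- 38. stack.push(north) -> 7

-- 39. maze.move(north) -> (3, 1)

-- 40. maze.sense(east) -> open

-- 41. stack.push(east) -> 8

-- 42. maze.move(east) -> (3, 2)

-- 43. maze.sense(north) -> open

-- 44. stack.push(north) -> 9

-- 45. maze.move(north) -> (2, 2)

-- 46. maze.sense(east) -> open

-- 47. stack.push(east) -> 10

-- 48. maze.move(east) -> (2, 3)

-- 49. maze.sense(east) -> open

-- 50. stack.push(east) -> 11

-- 51. maze.move(east) -> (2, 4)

-- 52. maze.sense(south) -> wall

-- 53. maze.sense(north) -> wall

-- 54. stack.pop() -> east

-- 55. maze.move(west) -> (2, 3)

-- 56. maze.sense(north) -> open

-- 57. stack.push(north) -> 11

-- 58. maze.move(north) -> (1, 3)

-- 59. maze.sense(west) -> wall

-- 60. maze.sense(north) -> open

-- 61. stack.push(north) -> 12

-- 62. maze.move(north) -> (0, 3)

-- 63. maze.sense(east) -> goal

-- 64. maze.move(east) -> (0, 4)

Answer: (0, 4)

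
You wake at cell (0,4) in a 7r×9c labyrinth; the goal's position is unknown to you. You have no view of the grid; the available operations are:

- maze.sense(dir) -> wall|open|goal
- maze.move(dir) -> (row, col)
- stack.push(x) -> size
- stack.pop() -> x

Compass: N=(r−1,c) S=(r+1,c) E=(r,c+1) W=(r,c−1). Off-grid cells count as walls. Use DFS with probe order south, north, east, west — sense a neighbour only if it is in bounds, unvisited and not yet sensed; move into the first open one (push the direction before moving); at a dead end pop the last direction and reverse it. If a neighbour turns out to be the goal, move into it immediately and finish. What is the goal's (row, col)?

! 1. maze.sense(dir=south) => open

! 2. stack.push(x=south) => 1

! 3. maze.move(dir=south) => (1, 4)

! 4. maze.sense(dir=south) => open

! 5. stack.push(x=south) => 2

! 6. maze.move(dir=south) => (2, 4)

! 7. maze.sense(dir=south) => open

! 8. stack.push(x=south) => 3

! 9. maze.move(dir=south) => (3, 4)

! 10. maze.sense(dir=south) => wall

! 11. maze.sense(dir=east) => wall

! 12. maze.sense(dir=west) => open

! 13. stack.push(x=west) => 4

! 14. maze.move(dir=west) => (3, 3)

! 15. maze.sense(dir=south) => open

! 16. stack.push(x=south) => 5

! 17. maze.move(dir=south) => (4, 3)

! 18. maze.sense(dir=south) => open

! 19. stack.push(x=south) => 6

! 20. maze.move(dir=south) => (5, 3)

! 21. maze.sense(dir=south) => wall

! 22. maze.sense(dir=east) => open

! 23. stack.push(x=east) => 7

! 24. maze.move(dir=east) => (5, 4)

! 25. maze.sense(dir=south) => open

! 26. stack.push(x=south) => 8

! 27. maze.move(dir=south) => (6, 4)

! 28. maze.sense(dir=east) => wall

! 29. stack.pop() => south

! 30. maze.move(dir=north) => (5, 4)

! 31. maze.sense(dir=east) => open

! 32. stack.push(x=east) => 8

! 33. maze.move(dir=east) => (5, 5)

! 34. maze.sense(dir=north) => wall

! 35. maze.sense(dir=east) => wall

! 36. stack.pop() => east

! 37. maze.move(dir=west) => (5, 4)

! 38. stack.pop() => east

! 39. maze.move(dir=west) => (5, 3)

! 40. maze.sense(dir=west) => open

! 41. stack.push(x=west) => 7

! 42. maze.move(dir=west) => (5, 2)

! 43. maze.sense(dir=south) => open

! 44. stack.push(x=south) => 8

! 45. maze.move(dir=south) => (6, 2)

! 46. maze.sense(dir=west) => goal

! 47. maze.move(dir=west) => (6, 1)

Answer: (6, 1)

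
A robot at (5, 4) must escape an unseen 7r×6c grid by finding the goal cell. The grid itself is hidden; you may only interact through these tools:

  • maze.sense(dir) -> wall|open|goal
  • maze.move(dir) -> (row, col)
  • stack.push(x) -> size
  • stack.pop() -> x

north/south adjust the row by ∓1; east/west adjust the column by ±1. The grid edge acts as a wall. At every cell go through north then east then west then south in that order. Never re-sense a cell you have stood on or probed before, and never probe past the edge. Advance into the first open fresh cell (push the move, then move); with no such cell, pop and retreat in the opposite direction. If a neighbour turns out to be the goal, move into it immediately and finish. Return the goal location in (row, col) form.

→ sense(dir→north)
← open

→ push(x→north)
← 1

→ move(dir→north)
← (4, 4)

→ sense(dir→north)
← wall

→ sense(dir→east)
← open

→ push(x→east)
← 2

→ move(dir→east)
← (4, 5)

→ sense(dir→north)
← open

→ push(x→north)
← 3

→ move(dir→north)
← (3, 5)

→ sense(dir→north)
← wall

→ pop()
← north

→ move(dir→south)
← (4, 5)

→ sense(dir→south)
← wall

→ pop()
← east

→ move(dir→west)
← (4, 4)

→ sense(dir→west)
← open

→ push(x→west)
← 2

→ move(dir→west)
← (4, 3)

→ sense(dir→north)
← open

→ push(x→north)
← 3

→ move(dir→north)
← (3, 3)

→ sense(dir→north)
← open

→ push(x→north)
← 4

→ move(dir→north)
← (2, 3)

→ sense(dir→north)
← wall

→ sense(dir→east)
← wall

→ sense(dir→west)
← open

→ push(x→west)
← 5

→ move(dir→west)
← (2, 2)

→ sense(dir→north)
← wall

→ sense(dir→west)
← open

→ push(x→west)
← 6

→ move(dir→west)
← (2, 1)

→ sense(dir→north)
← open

→ push(x→north)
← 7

→ move(dir→north)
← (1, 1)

→ sense(dir→north)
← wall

→ sense(dir→west)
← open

→ push(x→west)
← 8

→ move(dir→west)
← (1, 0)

→ sense(dir→north)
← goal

→ move(dir→north)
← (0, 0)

Answer: (0, 0)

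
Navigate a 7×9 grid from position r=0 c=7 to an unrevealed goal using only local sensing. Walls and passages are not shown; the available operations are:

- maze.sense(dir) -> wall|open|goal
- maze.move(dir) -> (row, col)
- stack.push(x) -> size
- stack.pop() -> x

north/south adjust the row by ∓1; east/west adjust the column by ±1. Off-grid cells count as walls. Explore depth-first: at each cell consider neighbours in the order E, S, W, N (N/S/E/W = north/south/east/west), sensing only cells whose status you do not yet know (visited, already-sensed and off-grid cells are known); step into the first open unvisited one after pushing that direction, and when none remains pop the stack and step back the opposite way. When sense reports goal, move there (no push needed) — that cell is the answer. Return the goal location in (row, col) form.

→ maze.sense(dir: east)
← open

→ stack.push(x: east)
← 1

→ maze.move(dir: east)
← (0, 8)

→ maze.sense(dir: south)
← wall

→ stack.pop()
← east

→ maze.move(dir: west)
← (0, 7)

→ maze.sense(dir: south)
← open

→ stack.push(x: south)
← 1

→ maze.move(dir: south)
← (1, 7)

→ maze.sense(dir: south)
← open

→ stack.push(x: south)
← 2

→ maze.move(dir: south)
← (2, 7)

→ maze.sense(dir: east)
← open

→ stack.push(x: east)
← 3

→ maze.move(dir: east)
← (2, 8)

→ maze.sense(dir: south)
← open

→ stack.push(x: south)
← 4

→ maze.move(dir: south)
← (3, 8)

→ maze.sense(dir: south)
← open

→ stack.push(x: south)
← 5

→ maze.move(dir: south)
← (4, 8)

→ maze.sense(dir: south)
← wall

→ maze.sense(dir: west)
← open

→ stack.push(x: west)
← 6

→ maze.move(dir: west)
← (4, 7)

→ maze.sense(dir: south)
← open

→ stack.push(x: south)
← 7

→ maze.move(dir: south)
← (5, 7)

→ maze.sense(dir: south)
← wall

→ maze.sense(dir: west)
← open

→ stack.push(x: west)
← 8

→ maze.move(dir: west)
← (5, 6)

→ maze.sense(dir: south)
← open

→ stack.push(x: south)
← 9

→ maze.move(dir: south)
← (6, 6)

→ maze.sense(dir: west)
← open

→ stack.push(x: west)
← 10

→ maze.move(dir: west)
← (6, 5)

→ maze.sense(dir: west)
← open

→ stack.push(x: west)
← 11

→ maze.move(dir: west)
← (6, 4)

→ maze.sense(dir: west)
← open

→ stack.push(x: west)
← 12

→ maze.move(dir: west)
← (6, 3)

→ maze.sense(dir: west)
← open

→ stack.push(x: west)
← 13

→ maze.move(dir: west)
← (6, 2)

→ maze.sense(dir: west)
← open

→ stack.push(x: west)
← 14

→ maze.move(dir: west)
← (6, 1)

→ maze.sense(dir: west)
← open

→ stack.push(x: west)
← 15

→ maze.move(dir: west)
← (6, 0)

→ maze.sense(dir: north)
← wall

→ stack.pop()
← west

→ maze.move(dir: east)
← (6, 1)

→ maze.sense(dir: north)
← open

→ stack.push(x: north)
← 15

→ maze.move(dir: north)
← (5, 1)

→ maze.sense(dir: east)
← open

→ stack.push(x: east)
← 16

→ maze.move(dir: east)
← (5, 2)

→ maze.sense(dir: east)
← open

→ stack.push(x: east)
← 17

→ maze.move(dir: east)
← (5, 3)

→ maze.sense(dir: east)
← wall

→ maze.sense(dir: north)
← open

→ stack.push(x: north)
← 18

→ maze.move(dir: north)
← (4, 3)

→ maze.sense(dir: east)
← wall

→ maze.sense(dir: west)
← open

→ stack.push(x: west)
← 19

→ maze.move(dir: west)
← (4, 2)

→ maze.sense(dir: west)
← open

→ stack.push(x: west)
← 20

→ maze.move(dir: west)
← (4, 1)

→ maze.sense(dir: west)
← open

→ stack.push(x: west)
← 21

→ maze.move(dir: west)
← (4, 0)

→ maze.sense(dir: north)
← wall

→ stack.pop()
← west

→ maze.move(dir: east)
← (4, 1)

→ maze.sense(dir: north)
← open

→ stack.push(x: north)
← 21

→ maze.move(dir: north)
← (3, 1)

→ maze.sense(dir: east)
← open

→ stack.push(x: east)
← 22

→ maze.move(dir: east)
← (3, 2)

→ maze.sense(dir: east)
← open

→ stack.push(x: east)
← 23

→ maze.move(dir: east)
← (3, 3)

→ maze.sense(dir: east)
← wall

→ maze.sense(dir: north)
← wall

→ stack.pop()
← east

→ maze.move(dir: west)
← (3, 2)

→ maze.sense(dir: north)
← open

→ stack.push(x: north)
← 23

→ maze.move(dir: north)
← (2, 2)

→ maze.sense(dir: west)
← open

→ stack.push(x: west)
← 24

→ maze.move(dir: west)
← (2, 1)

→ maze.sense(dir: west)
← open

→ stack.push(x: west)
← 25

→ maze.move(dir: west)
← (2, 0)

→ maze.sense(dir: north)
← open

→ stack.push(x: north)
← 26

→ maze.move(dir: north)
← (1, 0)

→ maze.sense(dir: east)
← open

→ stack.push(x: east)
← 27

→ maze.move(dir: east)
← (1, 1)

→ maze.sense(dir: east)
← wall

→ maze.sense(dir: north)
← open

→ stack.push(x: north)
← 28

→ maze.move(dir: north)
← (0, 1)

→ maze.sense(dir: east)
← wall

→ maze.sense(dir: west)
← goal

→ maze.move(dir: west)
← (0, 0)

Answer: (0, 0)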